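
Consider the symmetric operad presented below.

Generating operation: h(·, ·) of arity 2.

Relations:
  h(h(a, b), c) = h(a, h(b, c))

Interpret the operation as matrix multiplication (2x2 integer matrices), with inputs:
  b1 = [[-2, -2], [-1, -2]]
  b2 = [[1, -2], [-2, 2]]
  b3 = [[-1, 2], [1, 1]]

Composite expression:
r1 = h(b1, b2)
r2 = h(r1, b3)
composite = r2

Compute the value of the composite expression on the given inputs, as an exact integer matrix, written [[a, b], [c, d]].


[[-2, 4], [-5, 4]]

h(b1, b2) = [[2, 0], [3, -2]]
h(h(b1, b2), b3) = [[-2, 4], [-5, 4]]


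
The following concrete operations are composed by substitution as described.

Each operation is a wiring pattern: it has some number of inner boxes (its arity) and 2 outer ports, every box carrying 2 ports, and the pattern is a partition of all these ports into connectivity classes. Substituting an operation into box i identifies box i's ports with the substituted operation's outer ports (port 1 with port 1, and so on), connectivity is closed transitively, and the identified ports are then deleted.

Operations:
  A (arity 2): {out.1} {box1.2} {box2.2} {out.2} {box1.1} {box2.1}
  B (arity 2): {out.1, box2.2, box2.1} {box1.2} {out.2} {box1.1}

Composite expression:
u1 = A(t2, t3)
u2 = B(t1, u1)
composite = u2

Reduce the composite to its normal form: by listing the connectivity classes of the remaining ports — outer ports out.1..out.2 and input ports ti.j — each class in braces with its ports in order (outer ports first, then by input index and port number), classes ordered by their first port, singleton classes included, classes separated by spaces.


{out.1} {out.2} {t1.1} {t1.2} {t2.1} {t2.2} {t3.1} {t3.2}

Treat the ports identified at B as solder joints: merge, then drop.
composing A on (t2, t3), with out.j its own outer ports: {out.1} {out.2} {t2.1} {t2.2} {t3.1} {t3.2}
composing B on (t1, t2, t3), with out.j its own outer ports: {out.1} {out.2} {t1.1} {t1.2} {t2.1} {t2.2} {t3.1} {t3.2}


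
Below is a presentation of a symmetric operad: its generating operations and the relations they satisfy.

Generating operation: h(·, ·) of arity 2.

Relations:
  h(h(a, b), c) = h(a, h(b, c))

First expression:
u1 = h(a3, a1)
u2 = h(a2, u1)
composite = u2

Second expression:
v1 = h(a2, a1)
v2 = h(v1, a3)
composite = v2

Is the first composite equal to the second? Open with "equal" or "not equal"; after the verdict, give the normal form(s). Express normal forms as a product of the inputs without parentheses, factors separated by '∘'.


not equal; the first gives a2 ∘ a3 ∘ a1 and the second a2 ∘ a1 ∘ a3

In normal form, the first expression is a2 ∘ a3 ∘ a1
In normal form, the second expression is a2 ∘ a1 ∘ a3
The forms do not match — not equal.


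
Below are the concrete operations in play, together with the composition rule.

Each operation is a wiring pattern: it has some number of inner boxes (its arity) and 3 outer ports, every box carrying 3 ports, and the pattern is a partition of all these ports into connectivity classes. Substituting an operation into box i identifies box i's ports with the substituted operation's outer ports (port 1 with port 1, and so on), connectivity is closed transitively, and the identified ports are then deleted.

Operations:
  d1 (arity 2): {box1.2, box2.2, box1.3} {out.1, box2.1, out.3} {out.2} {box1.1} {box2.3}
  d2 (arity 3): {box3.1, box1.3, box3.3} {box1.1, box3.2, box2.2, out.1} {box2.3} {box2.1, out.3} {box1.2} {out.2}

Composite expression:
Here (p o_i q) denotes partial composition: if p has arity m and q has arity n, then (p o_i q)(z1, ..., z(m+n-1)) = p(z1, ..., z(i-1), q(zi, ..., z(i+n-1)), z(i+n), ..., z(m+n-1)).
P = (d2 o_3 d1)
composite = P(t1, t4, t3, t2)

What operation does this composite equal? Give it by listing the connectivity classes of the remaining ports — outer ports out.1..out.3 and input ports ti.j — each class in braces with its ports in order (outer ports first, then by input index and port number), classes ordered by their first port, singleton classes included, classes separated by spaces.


{out.1, t1.1, t4.2} {out.2} {out.3, t4.1} {t1.2} {t1.3, t2.1} {t2.2, t3.2, t3.3} {t2.3} {t3.1} {t4.3}


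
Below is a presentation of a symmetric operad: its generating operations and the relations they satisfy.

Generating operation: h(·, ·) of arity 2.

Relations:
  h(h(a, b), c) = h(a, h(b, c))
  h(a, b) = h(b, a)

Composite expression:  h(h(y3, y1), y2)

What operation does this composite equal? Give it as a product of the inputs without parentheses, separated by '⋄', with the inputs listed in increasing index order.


y1 ⋄ y2 ⋄ y3

With h associative and commutative, the y-input set is all that matters.
h(y3, y1) flattens to y3 ⋄ y1
h(h(y3, y1), y2) flattens to y3 ⋄ y1 ⋄ y2
rearranged into index order: y1 ⋄ y2 ⋄ y3


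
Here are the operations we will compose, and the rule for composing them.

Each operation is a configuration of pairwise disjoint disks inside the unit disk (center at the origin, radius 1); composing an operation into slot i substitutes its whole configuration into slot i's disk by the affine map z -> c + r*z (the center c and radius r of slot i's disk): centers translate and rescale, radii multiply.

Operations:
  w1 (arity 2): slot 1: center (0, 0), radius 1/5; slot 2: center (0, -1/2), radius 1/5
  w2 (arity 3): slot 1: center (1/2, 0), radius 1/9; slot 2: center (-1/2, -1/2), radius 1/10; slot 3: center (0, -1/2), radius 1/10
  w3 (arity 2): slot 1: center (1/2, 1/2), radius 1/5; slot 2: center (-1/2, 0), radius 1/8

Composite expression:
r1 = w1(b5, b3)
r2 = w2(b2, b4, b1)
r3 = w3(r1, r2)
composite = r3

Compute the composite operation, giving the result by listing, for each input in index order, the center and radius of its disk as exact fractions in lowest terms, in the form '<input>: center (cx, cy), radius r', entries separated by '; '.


Each b-disk chains the slot maps above it in w3; radii multiply.
for b5, the 2-step affine chain lands on center (1/2, 1/2), radius 1/25
for b3, the 2-step affine chain lands on center (1/2, 2/5), radius 1/25
for b2, the 2-step affine chain lands on center (-7/16, 0), radius 1/72
for b4, the 2-step affine chain lands on center (-9/16, -1/16), radius 1/80
for b1, the 2-step affine chain lands on center (-1/2, -1/16), radius 1/80

b1: center (-1/2, -1/16), radius 1/80; b2: center (-7/16, 0), radius 1/72; b3: center (1/2, 2/5), radius 1/25; b4: center (-9/16, -1/16), radius 1/80; b5: center (1/2, 1/2), radius 1/25


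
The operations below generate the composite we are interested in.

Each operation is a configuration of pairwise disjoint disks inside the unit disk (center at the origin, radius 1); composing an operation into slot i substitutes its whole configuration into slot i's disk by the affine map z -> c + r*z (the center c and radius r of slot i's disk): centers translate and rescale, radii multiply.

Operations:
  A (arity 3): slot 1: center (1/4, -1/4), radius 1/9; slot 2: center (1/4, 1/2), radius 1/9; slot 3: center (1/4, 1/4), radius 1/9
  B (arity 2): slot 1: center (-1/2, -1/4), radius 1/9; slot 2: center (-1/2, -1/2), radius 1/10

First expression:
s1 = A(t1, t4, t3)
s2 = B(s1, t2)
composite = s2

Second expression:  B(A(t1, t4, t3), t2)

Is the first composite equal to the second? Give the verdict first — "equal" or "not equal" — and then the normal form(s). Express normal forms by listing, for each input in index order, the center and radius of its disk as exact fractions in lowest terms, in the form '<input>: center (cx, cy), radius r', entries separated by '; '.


equal; the common form is t1: center (-17/36, -5/18), radius 1/81; t2: center (-1/2, -1/2), radius 1/10; t3: center (-17/36, -2/9), radius 1/81; t4: center (-17/36, -7/36), radius 1/81


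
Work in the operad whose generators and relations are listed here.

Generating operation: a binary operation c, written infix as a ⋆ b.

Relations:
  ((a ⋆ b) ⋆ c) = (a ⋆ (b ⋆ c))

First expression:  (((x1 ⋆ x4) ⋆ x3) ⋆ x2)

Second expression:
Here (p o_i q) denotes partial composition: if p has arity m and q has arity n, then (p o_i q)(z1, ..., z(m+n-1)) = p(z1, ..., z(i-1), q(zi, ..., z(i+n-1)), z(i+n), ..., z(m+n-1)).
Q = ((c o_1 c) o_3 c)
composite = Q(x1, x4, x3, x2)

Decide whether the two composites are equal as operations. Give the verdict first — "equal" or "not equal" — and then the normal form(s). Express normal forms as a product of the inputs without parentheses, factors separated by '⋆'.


The first expression, normalized: x1 ⋆ x4 ⋆ x3 ⋆ x2
The second expression, normalized: x1 ⋆ x4 ⋆ x3 ⋆ x2
Identical normal forms: equal.

equal — both sides give x1 ⋆ x4 ⋆ x3 ⋆ x2


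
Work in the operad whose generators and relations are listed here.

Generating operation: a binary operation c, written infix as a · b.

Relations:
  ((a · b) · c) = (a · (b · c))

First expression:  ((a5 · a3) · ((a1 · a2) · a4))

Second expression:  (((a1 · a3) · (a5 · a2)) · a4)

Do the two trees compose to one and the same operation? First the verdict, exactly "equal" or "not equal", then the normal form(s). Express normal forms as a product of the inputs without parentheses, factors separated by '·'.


not equal — first a5 · a3 · a1 · a2 · a4, second a1 · a3 · a5 · a2 · a4

The first expression, normalized: a5 · a3 · a1 · a2 · a4
The second expression, normalized: a1 · a3 · a5 · a2 · a4
Distinct normal forms: not equal.


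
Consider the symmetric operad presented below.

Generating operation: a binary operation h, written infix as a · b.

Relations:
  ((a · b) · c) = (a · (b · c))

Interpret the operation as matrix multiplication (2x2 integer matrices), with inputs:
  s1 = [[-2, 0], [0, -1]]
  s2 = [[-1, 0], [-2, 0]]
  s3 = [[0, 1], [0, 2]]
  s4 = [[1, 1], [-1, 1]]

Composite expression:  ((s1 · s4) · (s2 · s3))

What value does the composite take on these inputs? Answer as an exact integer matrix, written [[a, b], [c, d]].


(s1 · s4) = [[-2, -2], [1, -1]]
(s2 · s3) = [[0, -1], [0, -2]]
((s1 · s4) · (s2 · s3)) = [[0, 6], [0, 1]]

[[0, 6], [0, 1]]


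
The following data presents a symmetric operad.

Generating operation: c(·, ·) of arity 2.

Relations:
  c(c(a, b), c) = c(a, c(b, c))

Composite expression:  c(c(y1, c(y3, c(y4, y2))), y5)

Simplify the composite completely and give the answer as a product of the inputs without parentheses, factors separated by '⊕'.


y1 ⊕ y3 ⊕ y4 ⊕ y2 ⊕ y5


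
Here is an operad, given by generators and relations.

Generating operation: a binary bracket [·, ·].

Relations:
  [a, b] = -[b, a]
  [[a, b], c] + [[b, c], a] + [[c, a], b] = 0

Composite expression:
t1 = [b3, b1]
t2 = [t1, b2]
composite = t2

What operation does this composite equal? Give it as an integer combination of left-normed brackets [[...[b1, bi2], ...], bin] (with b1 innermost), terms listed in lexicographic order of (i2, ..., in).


-[[b1, b3], b2]

Left-normed coefficients sit on the b1-initial expansion words.
Composite bracket: [[b3, b1], b2]
Each bracket splits as ab - ba, giving 4 signed words (2^2 = 4).
Only words starting with b1 matter:
  the word b1b3b2 carries sign -1 and contributes -[[b1, b3], b2]


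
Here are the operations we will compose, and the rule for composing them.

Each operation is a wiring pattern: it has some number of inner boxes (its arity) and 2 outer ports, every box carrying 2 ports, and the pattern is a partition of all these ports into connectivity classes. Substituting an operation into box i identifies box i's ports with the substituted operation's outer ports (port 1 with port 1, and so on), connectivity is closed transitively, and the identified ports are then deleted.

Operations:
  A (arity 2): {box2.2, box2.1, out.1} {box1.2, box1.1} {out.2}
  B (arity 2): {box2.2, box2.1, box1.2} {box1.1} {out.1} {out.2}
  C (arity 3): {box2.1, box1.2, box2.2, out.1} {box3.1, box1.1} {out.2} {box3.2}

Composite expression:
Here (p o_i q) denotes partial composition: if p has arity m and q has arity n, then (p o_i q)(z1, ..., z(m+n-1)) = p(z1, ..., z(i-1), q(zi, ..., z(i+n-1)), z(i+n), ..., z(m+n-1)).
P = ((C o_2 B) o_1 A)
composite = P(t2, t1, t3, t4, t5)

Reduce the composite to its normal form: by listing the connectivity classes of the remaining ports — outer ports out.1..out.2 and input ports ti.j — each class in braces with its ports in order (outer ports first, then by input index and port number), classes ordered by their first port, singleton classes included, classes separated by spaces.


Substituting into C glues patterns; closure does the rest.
through A, on inputs (t2, t1): {out.1, t1.1, t1.2} {out.2} {t2.1, t2.2} (out.j = stage outer ports)
through B, on inputs (t3, t4): {out.1} {out.2} {t3.1} {t3.2, t4.1, t4.2} (out.j = stage outer ports)
through C, on inputs (t2, t1, t3, t4, t5): {out.1} {out.2} {t1.1, t1.2, t5.1} {t2.1, t2.2} {t3.1} {t3.2, t4.1, t4.2} {t5.2} (out.j = stage outer ports)

{out.1} {out.2} {t1.1, t1.2, t5.1} {t2.1, t2.2} {t3.1} {t3.2, t4.1, t4.2} {t5.2}


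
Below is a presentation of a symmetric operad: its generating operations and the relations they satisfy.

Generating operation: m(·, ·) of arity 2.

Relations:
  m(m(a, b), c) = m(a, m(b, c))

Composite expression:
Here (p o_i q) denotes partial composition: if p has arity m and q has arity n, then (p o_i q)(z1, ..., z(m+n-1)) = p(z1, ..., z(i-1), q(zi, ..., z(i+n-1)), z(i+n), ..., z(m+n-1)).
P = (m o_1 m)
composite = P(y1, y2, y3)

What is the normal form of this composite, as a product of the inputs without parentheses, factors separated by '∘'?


y1 ∘ y2 ∘ y3

The m-tree's shape is irrelevant; the y-reading-order decides.
m(y1, y2) reduces to y1 ∘ y2
m(m(y1, y2), y3) reduces to y1 ∘ y2 ∘ y3


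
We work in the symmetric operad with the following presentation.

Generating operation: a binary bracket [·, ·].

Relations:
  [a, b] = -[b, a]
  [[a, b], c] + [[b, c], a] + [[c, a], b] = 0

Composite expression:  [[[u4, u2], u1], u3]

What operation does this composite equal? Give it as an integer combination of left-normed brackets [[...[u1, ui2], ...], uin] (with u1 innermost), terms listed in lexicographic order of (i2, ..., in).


[[[u1, u2], u4], u3] - [[[u1, u4], u2], u3]

Expand each bracket as ab - ba; the u1-initial words give the coefficients.
Composite bracket: [[[u4, u2], u1], u3]
Expanding via [a, b] = ab - ba: 8 signed words (2^3 = 8).
Collect the words opening with u1:
  u1u2u4u3 (sign +1) contributes +[[[u1, u2], u4], u3]
  u1u4u2u3 (sign -1) contributes -[[[u1, u4], u2], u3]


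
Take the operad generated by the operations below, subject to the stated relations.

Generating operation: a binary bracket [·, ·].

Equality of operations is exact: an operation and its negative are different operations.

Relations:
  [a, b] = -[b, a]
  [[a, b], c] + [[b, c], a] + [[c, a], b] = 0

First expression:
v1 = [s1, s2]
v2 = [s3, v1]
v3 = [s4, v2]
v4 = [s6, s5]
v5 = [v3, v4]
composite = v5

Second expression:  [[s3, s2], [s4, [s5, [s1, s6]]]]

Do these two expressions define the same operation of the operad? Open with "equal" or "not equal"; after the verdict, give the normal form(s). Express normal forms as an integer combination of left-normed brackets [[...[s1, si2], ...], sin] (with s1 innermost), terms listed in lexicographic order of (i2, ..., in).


not equal; the first gives -[[[[[s1, s2], s3], s4], s5], s6] + [[[[[s1, s2], s3], s4], s6], s5] and the second [[[[[s1, s6], s5], s4], s2], s3] - [[[[[s1, s6], s5], s4], s3], s2]

The first expression reduces to -[[[[[s1, s2], s3], s4], s5], s6] + [[[[[s1, s2], s3], s4], s6], s5]
The second expression reduces to [[[[[s1, s6], s5], s4], s2], s3] - [[[[[s1, s6], s5], s4], s3], s2]
They disagree, so not equal.


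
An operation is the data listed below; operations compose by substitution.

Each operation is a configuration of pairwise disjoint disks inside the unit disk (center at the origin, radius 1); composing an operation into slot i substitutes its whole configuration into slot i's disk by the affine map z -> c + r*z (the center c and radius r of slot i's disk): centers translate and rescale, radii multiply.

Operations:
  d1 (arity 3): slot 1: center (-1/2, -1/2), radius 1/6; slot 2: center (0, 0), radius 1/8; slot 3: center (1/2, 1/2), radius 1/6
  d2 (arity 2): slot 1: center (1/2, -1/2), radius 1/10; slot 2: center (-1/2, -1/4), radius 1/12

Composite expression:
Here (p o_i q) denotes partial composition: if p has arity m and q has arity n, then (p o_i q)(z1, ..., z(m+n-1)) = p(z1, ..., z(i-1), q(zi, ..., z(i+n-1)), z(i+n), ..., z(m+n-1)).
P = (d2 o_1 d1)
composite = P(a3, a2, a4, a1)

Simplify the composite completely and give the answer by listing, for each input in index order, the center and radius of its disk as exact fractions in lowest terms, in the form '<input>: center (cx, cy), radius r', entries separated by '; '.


a1: center (-1/2, -1/4), radius 1/12; a2: center (1/2, -1/2), radius 1/80; a3: center (9/20, -11/20), radius 1/60; a4: center (11/20, -9/20), radius 1/60

Below d2, radii multiply path by path; the a-disk centers shift.
for a3, the 2-step affine chain lands on center (9/20, -11/20), radius 1/60
for a2, the 2-step affine chain lands on center (1/2, -1/2), radius 1/80
for a4, the 2-step affine chain lands on center (11/20, -9/20), radius 1/60
for a1, the 1-step affine chain lands on center (-1/2, -1/4), radius 1/12


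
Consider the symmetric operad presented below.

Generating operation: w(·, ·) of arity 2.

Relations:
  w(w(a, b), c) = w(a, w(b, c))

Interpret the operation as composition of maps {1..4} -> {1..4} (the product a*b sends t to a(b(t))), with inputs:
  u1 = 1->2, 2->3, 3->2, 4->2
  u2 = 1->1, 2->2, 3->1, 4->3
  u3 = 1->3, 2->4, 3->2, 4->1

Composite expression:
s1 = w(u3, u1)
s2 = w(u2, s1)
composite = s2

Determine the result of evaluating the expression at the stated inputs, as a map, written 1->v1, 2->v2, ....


1->3, 2->2, 3->3, 4->3

w(u3, u1) = 1->4, 2->2, 3->4, 4->4
w(u2, w(u3, u1)) = 1->3, 2->2, 3->3, 4->3


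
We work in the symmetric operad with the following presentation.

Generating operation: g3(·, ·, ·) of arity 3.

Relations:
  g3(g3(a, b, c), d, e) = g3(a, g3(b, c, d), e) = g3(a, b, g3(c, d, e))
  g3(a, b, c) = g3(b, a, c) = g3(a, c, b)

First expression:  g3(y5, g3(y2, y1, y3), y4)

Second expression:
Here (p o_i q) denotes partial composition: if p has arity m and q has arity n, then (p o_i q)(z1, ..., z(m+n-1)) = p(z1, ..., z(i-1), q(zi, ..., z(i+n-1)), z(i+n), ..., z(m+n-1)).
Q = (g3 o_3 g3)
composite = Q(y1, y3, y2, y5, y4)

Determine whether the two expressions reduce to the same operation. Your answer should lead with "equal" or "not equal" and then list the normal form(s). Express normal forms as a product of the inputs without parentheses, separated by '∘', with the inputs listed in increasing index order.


Normal form of the first expression: y1 ∘ y2 ∘ y3 ∘ y4 ∘ y5
Normal form of the second expression: y1 ∘ y2 ∘ y3 ∘ y4 ∘ y5
Identical normal forms: equal.

equal; both compose to y1 ∘ y2 ∘ y3 ∘ y4 ∘ y5


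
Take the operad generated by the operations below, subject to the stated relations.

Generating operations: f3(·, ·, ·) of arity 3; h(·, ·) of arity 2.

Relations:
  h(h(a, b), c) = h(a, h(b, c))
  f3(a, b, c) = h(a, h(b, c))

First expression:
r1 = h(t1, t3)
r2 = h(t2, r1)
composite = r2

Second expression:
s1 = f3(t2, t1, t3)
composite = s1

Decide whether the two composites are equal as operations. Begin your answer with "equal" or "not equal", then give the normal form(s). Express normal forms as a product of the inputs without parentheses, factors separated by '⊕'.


Reducing the first expression gives t2 ⊕ t1 ⊕ t3
Reducing the second expression gives t2 ⊕ t1 ⊕ t3
Same normal form: equal.

equal; the common form is t2 ⊕ t1 ⊕ t3


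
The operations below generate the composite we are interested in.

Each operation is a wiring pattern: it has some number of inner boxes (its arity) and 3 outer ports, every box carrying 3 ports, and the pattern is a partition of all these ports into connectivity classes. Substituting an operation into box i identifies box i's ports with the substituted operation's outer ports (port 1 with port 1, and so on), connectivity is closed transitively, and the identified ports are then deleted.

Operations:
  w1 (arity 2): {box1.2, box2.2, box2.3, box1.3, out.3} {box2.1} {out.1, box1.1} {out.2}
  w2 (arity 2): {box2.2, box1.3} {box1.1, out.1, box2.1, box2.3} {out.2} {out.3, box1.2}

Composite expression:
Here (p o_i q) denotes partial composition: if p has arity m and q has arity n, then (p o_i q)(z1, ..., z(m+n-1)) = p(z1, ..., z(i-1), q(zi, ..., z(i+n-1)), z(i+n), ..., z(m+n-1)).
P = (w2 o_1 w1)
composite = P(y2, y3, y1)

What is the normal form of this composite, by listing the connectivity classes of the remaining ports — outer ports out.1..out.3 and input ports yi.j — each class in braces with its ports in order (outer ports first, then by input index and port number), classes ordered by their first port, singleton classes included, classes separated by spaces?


Connectivity passes through glued w2-boundaries; trace each wire chain.
w1 over (y2, y3) gives {out.1, y2.1} {out.2} {out.3, y2.2, y2.3, y3.2, y3.3} {y3.1}, out.j being that stage's outer ports
w2 over (y2, y3, y1) gives {out.1, y1.1, y1.3, y2.1} {out.2} {out.3} {y1.2, y2.2, y2.3, y3.2, y3.3} {y3.1}, out.j being that stage's outer ports

{out.1, y1.1, y1.3, y2.1} {out.2} {out.3} {y1.2, y2.2, y2.3, y3.2, y3.3} {y3.1}


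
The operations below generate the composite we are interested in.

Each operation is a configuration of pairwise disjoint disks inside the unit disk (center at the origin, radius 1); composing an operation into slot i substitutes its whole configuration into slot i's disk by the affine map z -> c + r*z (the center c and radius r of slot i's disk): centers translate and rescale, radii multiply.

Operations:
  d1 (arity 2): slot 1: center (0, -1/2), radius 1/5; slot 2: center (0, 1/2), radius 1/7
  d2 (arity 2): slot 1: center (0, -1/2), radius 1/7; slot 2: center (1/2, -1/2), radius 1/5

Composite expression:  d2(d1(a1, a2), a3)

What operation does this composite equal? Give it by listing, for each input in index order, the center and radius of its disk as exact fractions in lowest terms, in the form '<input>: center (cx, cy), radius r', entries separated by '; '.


a1: center (0, -4/7), radius 1/35; a2: center (0, -3/7), radius 1/49; a3: center (1/2, -1/2), radius 1/5

Nesting under d2 composes maps z -> c + r*z down each a-path.
tracing a1 down its 2-map path: center (0, -4/7), radius 1/35
tracing a2 down its 2-map path: center (0, -3/7), radius 1/49
tracing a3 down its 1-map path: center (1/2, -1/2), radius 1/5


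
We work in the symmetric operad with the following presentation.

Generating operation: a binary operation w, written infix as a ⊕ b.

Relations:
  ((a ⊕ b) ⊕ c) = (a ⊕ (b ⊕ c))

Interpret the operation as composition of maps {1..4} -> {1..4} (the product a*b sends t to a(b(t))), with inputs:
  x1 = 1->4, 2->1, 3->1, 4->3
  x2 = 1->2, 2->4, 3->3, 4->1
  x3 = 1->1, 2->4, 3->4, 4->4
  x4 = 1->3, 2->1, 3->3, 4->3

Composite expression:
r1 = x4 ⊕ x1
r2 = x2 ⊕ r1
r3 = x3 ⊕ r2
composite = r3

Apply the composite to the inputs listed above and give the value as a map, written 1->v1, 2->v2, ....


1->4, 2->4, 3->4, 4->4

(x4 ⊕ x1) = 1->3, 2->3, 3->3, 4->3
(x2 ⊕ (x4 ⊕ x1)) = 1->3, 2->3, 3->3, 4->3
(x3 ⊕ (x2 ⊕ (x4 ⊕ x1))) = 1->4, 2->4, 3->4, 4->4


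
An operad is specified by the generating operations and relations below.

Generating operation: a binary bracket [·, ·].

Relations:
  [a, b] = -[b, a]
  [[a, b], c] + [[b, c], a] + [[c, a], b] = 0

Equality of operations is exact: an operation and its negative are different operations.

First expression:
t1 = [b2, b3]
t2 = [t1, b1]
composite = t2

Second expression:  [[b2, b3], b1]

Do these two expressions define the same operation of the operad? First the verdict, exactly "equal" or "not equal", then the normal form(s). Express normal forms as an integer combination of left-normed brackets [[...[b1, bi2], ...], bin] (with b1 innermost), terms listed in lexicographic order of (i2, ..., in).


The first expression, normalized: -[[b1, b2], b3] + [[b1, b3], b2]
The second expression, normalized: -[[b1, b2], b3] + [[b1, b3], b2]
The forms coincide; equal.

equal; the common form is -[[b1, b2], b3] + [[b1, b3], b2]


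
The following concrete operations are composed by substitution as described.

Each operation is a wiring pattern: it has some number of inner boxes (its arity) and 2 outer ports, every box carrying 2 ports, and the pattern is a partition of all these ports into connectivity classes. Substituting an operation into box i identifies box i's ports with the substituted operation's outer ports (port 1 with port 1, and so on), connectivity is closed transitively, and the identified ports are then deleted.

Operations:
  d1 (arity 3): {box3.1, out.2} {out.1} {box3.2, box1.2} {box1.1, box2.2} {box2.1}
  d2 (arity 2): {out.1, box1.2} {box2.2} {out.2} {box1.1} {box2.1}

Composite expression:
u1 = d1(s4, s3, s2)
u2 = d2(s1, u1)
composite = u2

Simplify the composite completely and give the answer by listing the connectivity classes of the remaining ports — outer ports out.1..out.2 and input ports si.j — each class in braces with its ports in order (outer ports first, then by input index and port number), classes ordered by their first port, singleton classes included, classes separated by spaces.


{out.1, s1.2} {out.2} {s1.1} {s2.1} {s2.2, s4.2} {s3.1} {s3.2, s4.1}

After gluing at d2, chains via deleted ports link the s-ports.
after d1, the pattern on (s4, s3, s2) reads {out.1} {out.2, s2.1} {s2.2, s4.2} {s3.1} {s3.2, s4.1} (out.j = its outer ports)
after d2, the pattern on (s1, s4, s3, s2) reads {out.1, s1.2} {out.2} {s1.1} {s2.1} {s2.2, s4.2} {s3.1} {s3.2, s4.1} (out.j = its outer ports)


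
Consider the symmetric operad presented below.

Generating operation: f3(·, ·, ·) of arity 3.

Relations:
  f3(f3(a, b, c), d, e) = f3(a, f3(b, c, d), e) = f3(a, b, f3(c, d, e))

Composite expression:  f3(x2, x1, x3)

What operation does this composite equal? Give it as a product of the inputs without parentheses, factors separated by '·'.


x2 · x1 · x3

The f3-tree's shape is irrelevant; the x-reading-order decides.
f3(x2, x1, x3) linearizes to x2 · x1 · x3


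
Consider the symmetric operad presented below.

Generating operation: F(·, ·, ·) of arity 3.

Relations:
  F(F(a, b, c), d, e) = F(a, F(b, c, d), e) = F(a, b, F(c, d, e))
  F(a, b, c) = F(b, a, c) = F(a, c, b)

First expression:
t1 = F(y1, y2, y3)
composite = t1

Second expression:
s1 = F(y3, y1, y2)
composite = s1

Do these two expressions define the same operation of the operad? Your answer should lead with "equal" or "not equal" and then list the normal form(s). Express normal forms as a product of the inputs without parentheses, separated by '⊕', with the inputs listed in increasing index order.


The first expression, normalized: y1 ⊕ y2 ⊕ y3
The second expression, normalized: y1 ⊕ y2 ⊕ y3
Same normal form: equal.

equal: each reduces to y1 ⊕ y2 ⊕ y3


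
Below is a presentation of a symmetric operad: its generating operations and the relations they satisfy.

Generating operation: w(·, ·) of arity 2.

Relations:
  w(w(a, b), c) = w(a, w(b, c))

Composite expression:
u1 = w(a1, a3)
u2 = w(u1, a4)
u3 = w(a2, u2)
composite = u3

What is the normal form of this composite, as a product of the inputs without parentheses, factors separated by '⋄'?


a2 ⋄ a1 ⋄ a3 ⋄ a4

Under associativity of w, the answer is the a's in reading order.
w(a1, a3) linearizes to a1 ⋄ a3
w(w(a1, a3), a4) linearizes to a1 ⋄ a3 ⋄ a4
w(a2, w(w(a1, a3), a4)) linearizes to a2 ⋄ a1 ⋄ a3 ⋄ a4


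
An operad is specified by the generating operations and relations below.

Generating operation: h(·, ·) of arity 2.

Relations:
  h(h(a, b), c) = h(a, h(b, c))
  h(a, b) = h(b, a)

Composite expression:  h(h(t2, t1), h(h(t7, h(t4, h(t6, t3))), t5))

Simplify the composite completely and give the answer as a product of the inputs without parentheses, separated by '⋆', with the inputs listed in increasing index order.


t1 ⋆ t2 ⋆ t3 ⋆ t4 ⋆ t5 ⋆ t6 ⋆ t7

With h associative and commutative, the t-input set is all that matters.
h(t2, t1) flattens to t2 ⋆ t1
h(t6, t3) flattens to t6 ⋆ t3
h(t4, h(t6, t3)) flattens to t4 ⋆ t6 ⋆ t3
h(t7, h(t4, h(t6, t3))) flattens to t7 ⋆ t4 ⋆ t6 ⋆ t3
h(h(t7, h(t4, h(t6, t3))), t5) flattens to t7 ⋆ t4 ⋆ t6 ⋆ t3 ⋆ t5
h(h(t2, t1), h(h(t7, h(t4, h(t6, t3))), t5)) flattens to t2 ⋆ t1 ⋆ t7 ⋆ t4 ⋆ t6 ⋆ t3 ⋆ t5
the factors in increasing index order: t1 ⋆ t2 ⋆ t3 ⋆ t4 ⋆ t5 ⋆ t6 ⋆ t7


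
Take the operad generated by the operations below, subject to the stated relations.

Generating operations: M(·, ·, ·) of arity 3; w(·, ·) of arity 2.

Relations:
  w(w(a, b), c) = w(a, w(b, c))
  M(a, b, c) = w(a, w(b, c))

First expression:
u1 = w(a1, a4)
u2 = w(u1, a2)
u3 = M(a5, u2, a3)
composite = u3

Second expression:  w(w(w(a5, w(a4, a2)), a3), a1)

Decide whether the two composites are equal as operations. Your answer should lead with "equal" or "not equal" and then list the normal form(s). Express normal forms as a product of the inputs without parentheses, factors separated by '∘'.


not equal; the first gives a5 ∘ a1 ∘ a4 ∘ a2 ∘ a3 and the second a5 ∘ a4 ∘ a2 ∘ a3 ∘ a1

Normal form of the first expression: a5 ∘ a1 ∘ a4 ∘ a2 ∘ a3
Normal form of the second expression: a5 ∘ a4 ∘ a2 ∘ a3 ∘ a1
The forms do not match — not equal.


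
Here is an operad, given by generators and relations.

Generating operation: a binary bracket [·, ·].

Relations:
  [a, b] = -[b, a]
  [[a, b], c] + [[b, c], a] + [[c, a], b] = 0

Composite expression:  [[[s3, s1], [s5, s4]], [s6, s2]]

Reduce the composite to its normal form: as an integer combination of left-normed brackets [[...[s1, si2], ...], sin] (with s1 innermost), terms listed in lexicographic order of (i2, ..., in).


-[[[[[s1, s3], s4], s5], s2], s6] + [[[[[s1, s3], s4], s5], s6], s2] + [[[[[s1, s3], s5], s4], s2], s6] - [[[[[s1, s3], s5], s4], s6], s2]


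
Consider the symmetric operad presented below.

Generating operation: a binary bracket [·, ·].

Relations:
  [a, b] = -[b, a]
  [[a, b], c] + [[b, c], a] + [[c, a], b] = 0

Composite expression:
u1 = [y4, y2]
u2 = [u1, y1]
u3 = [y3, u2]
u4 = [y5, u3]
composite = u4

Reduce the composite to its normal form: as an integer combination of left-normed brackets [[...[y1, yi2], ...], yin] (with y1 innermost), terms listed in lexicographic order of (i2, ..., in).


Antisymmetry and Jacobi reduce to y1-anchored left-normed brackets.
Composite bracket: [y5, [y3, [[y4, y2], y1]]]
The bracket unfolds into 16 signed words via [a, b] = ab - ba (2^4 = 16).
Keep just the words that open with y1:
  from y1y2y4y3y5, sign +1: term +[[[[y1, y2], y4], y3], y5]
  from y1y4y2y3y5, sign -1: term -[[[[y1, y4], y2], y3], y5]

[[[[y1, y2], y4], y3], y5] - [[[[y1, y4], y2], y3], y5]


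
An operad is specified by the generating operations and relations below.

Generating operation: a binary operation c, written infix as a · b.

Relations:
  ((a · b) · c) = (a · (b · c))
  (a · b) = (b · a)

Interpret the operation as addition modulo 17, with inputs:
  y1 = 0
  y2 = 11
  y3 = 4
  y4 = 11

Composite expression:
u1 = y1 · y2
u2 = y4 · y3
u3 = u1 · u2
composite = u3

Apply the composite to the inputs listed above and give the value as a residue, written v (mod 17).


9 (mod 17)


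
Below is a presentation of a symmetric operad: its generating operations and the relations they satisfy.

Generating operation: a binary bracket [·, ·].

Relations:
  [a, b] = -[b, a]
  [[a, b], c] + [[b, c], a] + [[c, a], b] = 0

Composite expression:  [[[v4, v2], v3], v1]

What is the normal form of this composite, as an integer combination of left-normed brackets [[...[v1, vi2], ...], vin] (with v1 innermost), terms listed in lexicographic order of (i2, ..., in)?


Left-normed coefficients sit on the v1-initial expansion words.
Composite bracket: [[[v4, v2], v3], v1]
Each bracket splits as ab - ba, giving 8 signed words (2^3 = 8).
Keep just the words that open with v1:
  word v1v2v4v3 has sign +1, contributing +[[[v1, v2], v4], v3]
  word v1v3v2v4 has sign -1, contributing -[[[v1, v3], v2], v4]
  word v1v3v4v2 has sign +1, contributing +[[[v1, v3], v4], v2]
  word v1v4v2v3 has sign -1, contributing -[[[v1, v4], v2], v3]

[[[v1, v2], v4], v3] - [[[v1, v3], v2], v4] + [[[v1, v3], v4], v2] - [[[v1, v4], v2], v3]


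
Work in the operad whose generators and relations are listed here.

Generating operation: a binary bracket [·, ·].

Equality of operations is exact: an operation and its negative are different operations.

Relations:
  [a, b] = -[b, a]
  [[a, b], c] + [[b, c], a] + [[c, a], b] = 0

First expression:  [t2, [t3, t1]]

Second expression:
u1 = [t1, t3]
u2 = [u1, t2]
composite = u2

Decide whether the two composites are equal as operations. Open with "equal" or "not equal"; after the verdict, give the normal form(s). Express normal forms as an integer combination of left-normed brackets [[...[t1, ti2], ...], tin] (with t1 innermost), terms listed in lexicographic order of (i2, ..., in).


In normal form, the first expression is [[t1, t3], t2]
In normal form, the second expression is [[t1, t3], t2]
Both agree, so they are equal.

equal — both sides give [[t1, t3], t2]


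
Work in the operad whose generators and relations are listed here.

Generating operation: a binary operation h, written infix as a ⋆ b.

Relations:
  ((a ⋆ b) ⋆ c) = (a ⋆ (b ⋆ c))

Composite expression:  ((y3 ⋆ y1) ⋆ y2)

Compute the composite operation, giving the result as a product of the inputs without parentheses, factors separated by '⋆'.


y3 ⋆ y1 ⋆ y2


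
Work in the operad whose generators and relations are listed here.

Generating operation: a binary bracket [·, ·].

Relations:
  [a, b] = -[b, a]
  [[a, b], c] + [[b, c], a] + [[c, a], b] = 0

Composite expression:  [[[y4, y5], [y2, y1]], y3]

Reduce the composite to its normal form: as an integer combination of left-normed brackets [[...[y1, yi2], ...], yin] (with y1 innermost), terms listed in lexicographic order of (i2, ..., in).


[[[[y1, y2], y4], y5], y3] - [[[[y1, y2], y5], y4], y3]

Expand each bracket as ab - ba; the y1-initial words give the coefficients.
Composite bracket: [[[y4, y5], [y2, y1]], y3]
The bracket unfolds into 16 signed words via [a, b] = ab - ba (2^4 = 16).
The y1-initial words carry the normal form:
  y1y2y4y5y3 (sign +1) contributes +[[[[y1, y2], y4], y5], y3]
  y1y2y5y4y3 (sign -1) contributes -[[[[y1, y2], y5], y4], y3]


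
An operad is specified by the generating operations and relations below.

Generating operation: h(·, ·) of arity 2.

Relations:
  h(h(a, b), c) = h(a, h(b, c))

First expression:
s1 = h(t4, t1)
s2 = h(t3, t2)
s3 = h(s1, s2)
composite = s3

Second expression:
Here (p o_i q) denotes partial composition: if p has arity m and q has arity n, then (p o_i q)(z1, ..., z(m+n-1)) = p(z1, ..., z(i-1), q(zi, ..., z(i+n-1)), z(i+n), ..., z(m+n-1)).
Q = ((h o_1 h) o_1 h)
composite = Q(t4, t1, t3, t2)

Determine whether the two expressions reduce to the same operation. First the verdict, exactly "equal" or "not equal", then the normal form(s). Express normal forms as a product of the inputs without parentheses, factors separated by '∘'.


equal — both sides give t4 ∘ t1 ∘ t3 ∘ t2

Reducing the first expression gives t4 ∘ t1 ∘ t3 ∘ t2
Reducing the second expression gives t4 ∘ t1 ∘ t3 ∘ t2
Both agree, so they are equal.


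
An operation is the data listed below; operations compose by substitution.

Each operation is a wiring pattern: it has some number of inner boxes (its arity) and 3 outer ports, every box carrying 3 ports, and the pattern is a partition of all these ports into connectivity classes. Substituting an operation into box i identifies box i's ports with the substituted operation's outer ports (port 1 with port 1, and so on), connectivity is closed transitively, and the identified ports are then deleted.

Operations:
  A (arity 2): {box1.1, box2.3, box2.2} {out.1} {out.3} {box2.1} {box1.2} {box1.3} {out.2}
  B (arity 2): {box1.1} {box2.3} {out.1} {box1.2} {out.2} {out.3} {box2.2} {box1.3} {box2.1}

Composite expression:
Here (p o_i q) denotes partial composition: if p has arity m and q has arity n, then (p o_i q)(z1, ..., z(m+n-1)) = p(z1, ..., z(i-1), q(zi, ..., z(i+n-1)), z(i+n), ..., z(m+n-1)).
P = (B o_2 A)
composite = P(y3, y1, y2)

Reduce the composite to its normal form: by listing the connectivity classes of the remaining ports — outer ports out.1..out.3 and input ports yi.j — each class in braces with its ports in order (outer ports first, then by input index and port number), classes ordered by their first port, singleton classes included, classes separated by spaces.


{out.1} {out.2} {out.3} {y1.1, y2.2, y2.3} {y1.2} {y1.3} {y2.1} {y3.1} {y3.2} {y3.3}


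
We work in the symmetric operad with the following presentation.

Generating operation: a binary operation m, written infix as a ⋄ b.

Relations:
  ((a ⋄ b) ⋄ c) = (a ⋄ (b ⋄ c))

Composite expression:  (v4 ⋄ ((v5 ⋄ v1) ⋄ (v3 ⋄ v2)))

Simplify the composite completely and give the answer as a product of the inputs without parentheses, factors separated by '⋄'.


v4 ⋄ v5 ⋄ v1 ⋄ v3 ⋄ v2


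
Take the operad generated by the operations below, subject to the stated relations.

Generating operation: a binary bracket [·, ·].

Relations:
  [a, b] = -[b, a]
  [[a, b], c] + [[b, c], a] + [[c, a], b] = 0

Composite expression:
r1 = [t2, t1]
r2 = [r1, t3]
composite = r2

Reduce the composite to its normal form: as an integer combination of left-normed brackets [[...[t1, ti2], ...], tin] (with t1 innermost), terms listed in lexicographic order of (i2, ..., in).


Skip Jacobi rewriting: expand, keep t1-initial words, read off terms.
Composite bracket: [[t2, t1], t3]
The bracket unfolds into 4 signed words via [a, b] = ab - ba (2^2 = 4).
Only words starting with t1 matter:
  word t1t2t3 has sign -1, contributing -[[t1, t2], t3]

-[[t1, t2], t3]


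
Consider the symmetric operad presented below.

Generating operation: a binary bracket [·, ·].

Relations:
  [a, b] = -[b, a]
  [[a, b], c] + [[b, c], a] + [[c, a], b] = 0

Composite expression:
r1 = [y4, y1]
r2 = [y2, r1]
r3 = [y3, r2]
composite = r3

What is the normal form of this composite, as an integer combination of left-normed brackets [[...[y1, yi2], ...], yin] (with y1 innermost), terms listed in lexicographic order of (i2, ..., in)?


-[[[y1, y4], y2], y3]

In the tensor algebra, words opening y1 carry the y1-anchored form.
Composite bracket: [y3, [y2, [y4, y1]]]
The bracket unfolds into 8 signed words via [a, b] = ab - ba (2^3 = 8).
Keep just the words that open with y1:
  y1y4y2y3 (sign -1) contributes -[[[y1, y4], y2], y3]


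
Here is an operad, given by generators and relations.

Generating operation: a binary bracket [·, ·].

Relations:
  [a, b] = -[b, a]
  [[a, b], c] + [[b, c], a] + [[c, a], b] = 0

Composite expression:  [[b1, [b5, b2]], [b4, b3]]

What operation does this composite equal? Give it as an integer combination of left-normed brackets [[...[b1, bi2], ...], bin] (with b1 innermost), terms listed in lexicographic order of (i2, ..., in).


[[[[b1, b2], b5], b3], b4] - [[[[b1, b2], b5], b4], b3] - [[[[b1, b5], b2], b3], b4] + [[[[b1, b5], b2], b4], b3]

Expand each bracket as ab - ba; the b1-initial words give the coefficients.
Composite bracket: [[b1, [b5, b2]], [b4, b3]]
Applying ab - ba throughout gives 16 signed words (2^4 = 16).
The b1-initial words carry the normal form:
  word b1b2b5b3b4 has sign +1, contributing +[[[[b1, b2], b5], b3], b4]
  word b1b2b5b4b3 has sign -1, contributing -[[[[b1, b2], b5], b4], b3]
  word b1b5b2b3b4 has sign -1, contributing -[[[[b1, b5], b2], b3], b4]
  word b1b5b2b4b3 has sign +1, contributing +[[[[b1, b5], b2], b4], b3]
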